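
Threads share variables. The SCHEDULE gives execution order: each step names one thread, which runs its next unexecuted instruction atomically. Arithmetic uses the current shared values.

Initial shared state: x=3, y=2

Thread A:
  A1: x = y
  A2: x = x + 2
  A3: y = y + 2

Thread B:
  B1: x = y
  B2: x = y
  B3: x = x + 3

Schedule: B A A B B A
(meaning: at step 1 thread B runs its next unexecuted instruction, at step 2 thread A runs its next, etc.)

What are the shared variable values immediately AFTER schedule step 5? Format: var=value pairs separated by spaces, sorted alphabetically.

Answer: x=5 y=2

Derivation:
Step 1: thread B executes B1 (x = y). Shared: x=2 y=2. PCs: A@0 B@1
Step 2: thread A executes A1 (x = y). Shared: x=2 y=2. PCs: A@1 B@1
Step 3: thread A executes A2 (x = x + 2). Shared: x=4 y=2. PCs: A@2 B@1
Step 4: thread B executes B2 (x = y). Shared: x=2 y=2. PCs: A@2 B@2
Step 5: thread B executes B3 (x = x + 3). Shared: x=5 y=2. PCs: A@2 B@3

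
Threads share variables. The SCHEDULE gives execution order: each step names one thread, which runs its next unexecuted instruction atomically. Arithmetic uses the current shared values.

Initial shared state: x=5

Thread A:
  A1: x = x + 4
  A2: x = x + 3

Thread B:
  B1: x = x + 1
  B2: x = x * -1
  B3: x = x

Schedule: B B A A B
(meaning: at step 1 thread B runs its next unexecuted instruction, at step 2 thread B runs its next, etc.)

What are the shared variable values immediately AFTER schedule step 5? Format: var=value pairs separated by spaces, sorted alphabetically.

Answer: x=1

Derivation:
Step 1: thread B executes B1 (x = x + 1). Shared: x=6. PCs: A@0 B@1
Step 2: thread B executes B2 (x = x * -1). Shared: x=-6. PCs: A@0 B@2
Step 3: thread A executes A1 (x = x + 4). Shared: x=-2. PCs: A@1 B@2
Step 4: thread A executes A2 (x = x + 3). Shared: x=1. PCs: A@2 B@2
Step 5: thread B executes B3 (x = x). Shared: x=1. PCs: A@2 B@3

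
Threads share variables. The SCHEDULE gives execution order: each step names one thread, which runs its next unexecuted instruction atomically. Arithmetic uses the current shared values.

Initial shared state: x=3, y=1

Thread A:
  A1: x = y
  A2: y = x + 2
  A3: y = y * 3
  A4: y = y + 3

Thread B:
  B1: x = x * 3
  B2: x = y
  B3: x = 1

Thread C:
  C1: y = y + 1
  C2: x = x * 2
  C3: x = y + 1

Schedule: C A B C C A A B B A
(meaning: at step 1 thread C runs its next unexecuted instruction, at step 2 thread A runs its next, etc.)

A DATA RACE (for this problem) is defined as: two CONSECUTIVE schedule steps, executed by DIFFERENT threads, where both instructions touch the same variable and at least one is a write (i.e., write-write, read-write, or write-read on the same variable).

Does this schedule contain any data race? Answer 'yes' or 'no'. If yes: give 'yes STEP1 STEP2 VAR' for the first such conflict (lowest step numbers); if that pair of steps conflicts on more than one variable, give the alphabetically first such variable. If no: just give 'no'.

Steps 1,2: C(y = y + 1) vs A(x = y). RACE on y (W-R).
Steps 2,3: A(x = y) vs B(x = x * 3). RACE on x (W-W).
Steps 3,4: B(x = x * 3) vs C(x = x * 2). RACE on x (W-W).
Steps 4,5: same thread (C). No race.
Steps 5,6: C(x = y + 1) vs A(y = x + 2). RACE on x (W-R), y (R-W). Multiple vars; alphabetically first is x.
Steps 6,7: same thread (A). No race.
Steps 7,8: A(y = y * 3) vs B(x = y). RACE on y (W-R).
Steps 8,9: same thread (B). No race.
Steps 9,10: B(r=-,w=x) vs A(r=y,w=y). No conflict.
First conflict at steps 1,2.

Answer: yes 1 2 y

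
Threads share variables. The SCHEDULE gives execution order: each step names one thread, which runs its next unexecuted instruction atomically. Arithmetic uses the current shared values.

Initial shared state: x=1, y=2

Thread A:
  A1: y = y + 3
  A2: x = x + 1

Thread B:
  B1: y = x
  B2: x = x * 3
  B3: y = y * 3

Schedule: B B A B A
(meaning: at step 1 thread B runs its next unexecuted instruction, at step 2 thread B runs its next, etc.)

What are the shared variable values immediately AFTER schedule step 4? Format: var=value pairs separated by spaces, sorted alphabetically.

Answer: x=3 y=12

Derivation:
Step 1: thread B executes B1 (y = x). Shared: x=1 y=1. PCs: A@0 B@1
Step 2: thread B executes B2 (x = x * 3). Shared: x=3 y=1. PCs: A@0 B@2
Step 3: thread A executes A1 (y = y + 3). Shared: x=3 y=4. PCs: A@1 B@2
Step 4: thread B executes B3 (y = y * 3). Shared: x=3 y=12. PCs: A@1 B@3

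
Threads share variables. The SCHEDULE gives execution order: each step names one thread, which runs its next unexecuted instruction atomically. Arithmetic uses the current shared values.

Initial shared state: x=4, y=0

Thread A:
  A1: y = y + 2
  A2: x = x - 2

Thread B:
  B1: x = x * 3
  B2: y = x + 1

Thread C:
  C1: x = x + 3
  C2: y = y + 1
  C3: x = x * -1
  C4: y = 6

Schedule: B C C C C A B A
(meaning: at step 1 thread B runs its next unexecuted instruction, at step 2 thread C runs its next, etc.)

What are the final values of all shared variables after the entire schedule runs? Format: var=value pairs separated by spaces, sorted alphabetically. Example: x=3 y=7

Step 1: thread B executes B1 (x = x * 3). Shared: x=12 y=0. PCs: A@0 B@1 C@0
Step 2: thread C executes C1 (x = x + 3). Shared: x=15 y=0. PCs: A@0 B@1 C@1
Step 3: thread C executes C2 (y = y + 1). Shared: x=15 y=1. PCs: A@0 B@1 C@2
Step 4: thread C executes C3 (x = x * -1). Shared: x=-15 y=1. PCs: A@0 B@1 C@3
Step 5: thread C executes C4 (y = 6). Shared: x=-15 y=6. PCs: A@0 B@1 C@4
Step 6: thread A executes A1 (y = y + 2). Shared: x=-15 y=8. PCs: A@1 B@1 C@4
Step 7: thread B executes B2 (y = x + 1). Shared: x=-15 y=-14. PCs: A@1 B@2 C@4
Step 8: thread A executes A2 (x = x - 2). Shared: x=-17 y=-14. PCs: A@2 B@2 C@4

Answer: x=-17 y=-14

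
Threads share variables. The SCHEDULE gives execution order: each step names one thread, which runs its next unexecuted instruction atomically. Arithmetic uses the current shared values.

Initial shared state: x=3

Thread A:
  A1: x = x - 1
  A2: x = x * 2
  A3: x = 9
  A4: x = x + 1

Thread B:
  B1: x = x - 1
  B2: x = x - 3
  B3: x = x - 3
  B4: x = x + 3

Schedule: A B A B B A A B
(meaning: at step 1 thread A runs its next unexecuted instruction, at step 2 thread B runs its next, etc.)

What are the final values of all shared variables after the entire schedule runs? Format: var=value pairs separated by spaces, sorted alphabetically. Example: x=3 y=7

Step 1: thread A executes A1 (x = x - 1). Shared: x=2. PCs: A@1 B@0
Step 2: thread B executes B1 (x = x - 1). Shared: x=1. PCs: A@1 B@1
Step 3: thread A executes A2 (x = x * 2). Shared: x=2. PCs: A@2 B@1
Step 4: thread B executes B2 (x = x - 3). Shared: x=-1. PCs: A@2 B@2
Step 5: thread B executes B3 (x = x - 3). Shared: x=-4. PCs: A@2 B@3
Step 6: thread A executes A3 (x = 9). Shared: x=9. PCs: A@3 B@3
Step 7: thread A executes A4 (x = x + 1). Shared: x=10. PCs: A@4 B@3
Step 8: thread B executes B4 (x = x + 3). Shared: x=13. PCs: A@4 B@4

Answer: x=13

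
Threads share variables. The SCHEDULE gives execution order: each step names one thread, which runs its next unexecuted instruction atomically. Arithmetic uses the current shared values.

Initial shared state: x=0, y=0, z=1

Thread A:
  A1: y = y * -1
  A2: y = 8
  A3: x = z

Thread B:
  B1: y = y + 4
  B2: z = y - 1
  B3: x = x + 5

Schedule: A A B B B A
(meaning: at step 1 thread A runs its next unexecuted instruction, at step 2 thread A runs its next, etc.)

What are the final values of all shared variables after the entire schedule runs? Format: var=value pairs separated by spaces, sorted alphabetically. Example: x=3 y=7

Answer: x=11 y=12 z=11

Derivation:
Step 1: thread A executes A1 (y = y * -1). Shared: x=0 y=0 z=1. PCs: A@1 B@0
Step 2: thread A executes A2 (y = 8). Shared: x=0 y=8 z=1. PCs: A@2 B@0
Step 3: thread B executes B1 (y = y + 4). Shared: x=0 y=12 z=1. PCs: A@2 B@1
Step 4: thread B executes B2 (z = y - 1). Shared: x=0 y=12 z=11. PCs: A@2 B@2
Step 5: thread B executes B3 (x = x + 5). Shared: x=5 y=12 z=11. PCs: A@2 B@3
Step 6: thread A executes A3 (x = z). Shared: x=11 y=12 z=11. PCs: A@3 B@3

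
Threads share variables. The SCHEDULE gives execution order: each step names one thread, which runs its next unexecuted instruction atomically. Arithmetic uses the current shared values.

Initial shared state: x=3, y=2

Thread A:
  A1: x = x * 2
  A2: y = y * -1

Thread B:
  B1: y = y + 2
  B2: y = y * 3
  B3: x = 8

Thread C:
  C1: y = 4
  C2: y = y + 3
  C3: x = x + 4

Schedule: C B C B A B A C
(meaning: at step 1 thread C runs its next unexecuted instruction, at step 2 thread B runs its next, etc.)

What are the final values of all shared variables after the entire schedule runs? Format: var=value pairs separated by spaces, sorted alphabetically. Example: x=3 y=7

Answer: x=12 y=-27

Derivation:
Step 1: thread C executes C1 (y = 4). Shared: x=3 y=4. PCs: A@0 B@0 C@1
Step 2: thread B executes B1 (y = y + 2). Shared: x=3 y=6. PCs: A@0 B@1 C@1
Step 3: thread C executes C2 (y = y + 3). Shared: x=3 y=9. PCs: A@0 B@1 C@2
Step 4: thread B executes B2 (y = y * 3). Shared: x=3 y=27. PCs: A@0 B@2 C@2
Step 5: thread A executes A1 (x = x * 2). Shared: x=6 y=27. PCs: A@1 B@2 C@2
Step 6: thread B executes B3 (x = 8). Shared: x=8 y=27. PCs: A@1 B@3 C@2
Step 7: thread A executes A2 (y = y * -1). Shared: x=8 y=-27. PCs: A@2 B@3 C@2
Step 8: thread C executes C3 (x = x + 4). Shared: x=12 y=-27. PCs: A@2 B@3 C@3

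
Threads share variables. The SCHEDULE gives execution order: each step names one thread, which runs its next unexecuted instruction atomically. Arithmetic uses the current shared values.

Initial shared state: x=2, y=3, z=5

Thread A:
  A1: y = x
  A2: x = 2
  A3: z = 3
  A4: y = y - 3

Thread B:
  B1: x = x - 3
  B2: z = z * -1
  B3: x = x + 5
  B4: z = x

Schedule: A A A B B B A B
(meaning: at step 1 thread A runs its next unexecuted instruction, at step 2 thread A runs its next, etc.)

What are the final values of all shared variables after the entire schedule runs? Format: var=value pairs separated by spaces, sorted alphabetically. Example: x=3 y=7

Step 1: thread A executes A1 (y = x). Shared: x=2 y=2 z=5. PCs: A@1 B@0
Step 2: thread A executes A2 (x = 2). Shared: x=2 y=2 z=5. PCs: A@2 B@0
Step 3: thread A executes A3 (z = 3). Shared: x=2 y=2 z=3. PCs: A@3 B@0
Step 4: thread B executes B1 (x = x - 3). Shared: x=-1 y=2 z=3. PCs: A@3 B@1
Step 5: thread B executes B2 (z = z * -1). Shared: x=-1 y=2 z=-3. PCs: A@3 B@2
Step 6: thread B executes B3 (x = x + 5). Shared: x=4 y=2 z=-3. PCs: A@3 B@3
Step 7: thread A executes A4 (y = y - 3). Shared: x=4 y=-1 z=-3. PCs: A@4 B@3
Step 8: thread B executes B4 (z = x). Shared: x=4 y=-1 z=4. PCs: A@4 B@4

Answer: x=4 y=-1 z=4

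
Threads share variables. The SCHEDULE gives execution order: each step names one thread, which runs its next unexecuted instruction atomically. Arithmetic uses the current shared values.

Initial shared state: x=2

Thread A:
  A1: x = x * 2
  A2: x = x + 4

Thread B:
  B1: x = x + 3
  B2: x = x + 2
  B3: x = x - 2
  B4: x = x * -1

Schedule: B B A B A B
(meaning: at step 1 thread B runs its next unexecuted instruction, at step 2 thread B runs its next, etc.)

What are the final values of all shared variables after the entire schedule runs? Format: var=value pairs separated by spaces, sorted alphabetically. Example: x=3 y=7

Answer: x=-16

Derivation:
Step 1: thread B executes B1 (x = x + 3). Shared: x=5. PCs: A@0 B@1
Step 2: thread B executes B2 (x = x + 2). Shared: x=7. PCs: A@0 B@2
Step 3: thread A executes A1 (x = x * 2). Shared: x=14. PCs: A@1 B@2
Step 4: thread B executes B3 (x = x - 2). Shared: x=12. PCs: A@1 B@3
Step 5: thread A executes A2 (x = x + 4). Shared: x=16. PCs: A@2 B@3
Step 6: thread B executes B4 (x = x * -1). Shared: x=-16. PCs: A@2 B@4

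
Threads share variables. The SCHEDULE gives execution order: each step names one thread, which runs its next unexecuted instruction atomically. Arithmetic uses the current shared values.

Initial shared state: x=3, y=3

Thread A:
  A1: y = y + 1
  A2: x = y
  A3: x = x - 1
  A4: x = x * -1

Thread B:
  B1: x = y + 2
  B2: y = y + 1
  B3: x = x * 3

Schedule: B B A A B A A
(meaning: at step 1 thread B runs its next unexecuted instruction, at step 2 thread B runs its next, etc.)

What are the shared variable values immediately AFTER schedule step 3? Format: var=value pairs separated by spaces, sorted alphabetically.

Step 1: thread B executes B1 (x = y + 2). Shared: x=5 y=3. PCs: A@0 B@1
Step 2: thread B executes B2 (y = y + 1). Shared: x=5 y=4. PCs: A@0 B@2
Step 3: thread A executes A1 (y = y + 1). Shared: x=5 y=5. PCs: A@1 B@2

Answer: x=5 y=5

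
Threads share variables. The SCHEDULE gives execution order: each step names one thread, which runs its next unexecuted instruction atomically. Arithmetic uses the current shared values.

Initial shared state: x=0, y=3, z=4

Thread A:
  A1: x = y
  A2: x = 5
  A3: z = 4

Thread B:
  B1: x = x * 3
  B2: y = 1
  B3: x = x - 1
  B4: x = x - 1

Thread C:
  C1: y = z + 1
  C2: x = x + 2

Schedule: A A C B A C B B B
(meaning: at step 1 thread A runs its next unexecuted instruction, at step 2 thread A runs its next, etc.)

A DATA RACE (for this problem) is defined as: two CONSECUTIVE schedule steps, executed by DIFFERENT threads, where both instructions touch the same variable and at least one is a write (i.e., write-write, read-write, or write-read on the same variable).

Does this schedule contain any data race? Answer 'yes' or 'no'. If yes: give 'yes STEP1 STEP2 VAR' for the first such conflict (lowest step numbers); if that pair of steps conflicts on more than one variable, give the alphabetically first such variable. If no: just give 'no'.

Answer: no

Derivation:
Steps 1,2: same thread (A). No race.
Steps 2,3: A(r=-,w=x) vs C(r=z,w=y). No conflict.
Steps 3,4: C(r=z,w=y) vs B(r=x,w=x). No conflict.
Steps 4,5: B(r=x,w=x) vs A(r=-,w=z). No conflict.
Steps 5,6: A(r=-,w=z) vs C(r=x,w=x). No conflict.
Steps 6,7: C(r=x,w=x) vs B(r=-,w=y). No conflict.
Steps 7,8: same thread (B). No race.
Steps 8,9: same thread (B). No race.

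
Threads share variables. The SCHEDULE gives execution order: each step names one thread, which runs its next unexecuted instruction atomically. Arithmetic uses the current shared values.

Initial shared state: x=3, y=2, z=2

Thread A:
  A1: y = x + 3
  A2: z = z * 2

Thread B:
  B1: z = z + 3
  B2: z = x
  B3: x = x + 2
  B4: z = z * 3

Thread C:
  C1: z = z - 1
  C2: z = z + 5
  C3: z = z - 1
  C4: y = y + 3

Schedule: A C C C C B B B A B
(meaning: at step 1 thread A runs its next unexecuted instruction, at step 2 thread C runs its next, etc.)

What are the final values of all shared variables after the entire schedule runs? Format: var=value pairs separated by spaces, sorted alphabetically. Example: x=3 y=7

Step 1: thread A executes A1 (y = x + 3). Shared: x=3 y=6 z=2. PCs: A@1 B@0 C@0
Step 2: thread C executes C1 (z = z - 1). Shared: x=3 y=6 z=1. PCs: A@1 B@0 C@1
Step 3: thread C executes C2 (z = z + 5). Shared: x=3 y=6 z=6. PCs: A@1 B@0 C@2
Step 4: thread C executes C3 (z = z - 1). Shared: x=3 y=6 z=5. PCs: A@1 B@0 C@3
Step 5: thread C executes C4 (y = y + 3). Shared: x=3 y=9 z=5. PCs: A@1 B@0 C@4
Step 6: thread B executes B1 (z = z + 3). Shared: x=3 y=9 z=8. PCs: A@1 B@1 C@4
Step 7: thread B executes B2 (z = x). Shared: x=3 y=9 z=3. PCs: A@1 B@2 C@4
Step 8: thread B executes B3 (x = x + 2). Shared: x=5 y=9 z=3. PCs: A@1 B@3 C@4
Step 9: thread A executes A2 (z = z * 2). Shared: x=5 y=9 z=6. PCs: A@2 B@3 C@4
Step 10: thread B executes B4 (z = z * 3). Shared: x=5 y=9 z=18. PCs: A@2 B@4 C@4

Answer: x=5 y=9 z=18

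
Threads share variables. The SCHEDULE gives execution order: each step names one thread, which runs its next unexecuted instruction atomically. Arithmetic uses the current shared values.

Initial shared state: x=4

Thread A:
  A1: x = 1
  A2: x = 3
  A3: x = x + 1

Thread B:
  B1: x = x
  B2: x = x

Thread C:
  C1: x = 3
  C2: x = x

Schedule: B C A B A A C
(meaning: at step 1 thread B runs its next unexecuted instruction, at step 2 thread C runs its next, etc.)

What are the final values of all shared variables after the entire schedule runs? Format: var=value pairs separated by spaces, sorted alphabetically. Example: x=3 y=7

Step 1: thread B executes B1 (x = x). Shared: x=4. PCs: A@0 B@1 C@0
Step 2: thread C executes C1 (x = 3). Shared: x=3. PCs: A@0 B@1 C@1
Step 3: thread A executes A1 (x = 1). Shared: x=1. PCs: A@1 B@1 C@1
Step 4: thread B executes B2 (x = x). Shared: x=1. PCs: A@1 B@2 C@1
Step 5: thread A executes A2 (x = 3). Shared: x=3. PCs: A@2 B@2 C@1
Step 6: thread A executes A3 (x = x + 1). Shared: x=4. PCs: A@3 B@2 C@1
Step 7: thread C executes C2 (x = x). Shared: x=4. PCs: A@3 B@2 C@2

Answer: x=4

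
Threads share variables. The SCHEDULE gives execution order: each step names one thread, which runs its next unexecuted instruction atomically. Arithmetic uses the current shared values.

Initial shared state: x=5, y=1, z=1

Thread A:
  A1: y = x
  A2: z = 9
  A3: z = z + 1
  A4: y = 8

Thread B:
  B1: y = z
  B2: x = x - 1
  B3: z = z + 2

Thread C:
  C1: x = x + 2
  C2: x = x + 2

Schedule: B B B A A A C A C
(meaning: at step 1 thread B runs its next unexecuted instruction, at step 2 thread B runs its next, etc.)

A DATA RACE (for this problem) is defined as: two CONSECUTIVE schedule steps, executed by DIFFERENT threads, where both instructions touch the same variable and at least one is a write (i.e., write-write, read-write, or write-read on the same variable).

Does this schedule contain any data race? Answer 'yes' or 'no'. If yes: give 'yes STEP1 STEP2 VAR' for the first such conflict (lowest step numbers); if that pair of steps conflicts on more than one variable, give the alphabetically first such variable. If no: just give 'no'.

Answer: no

Derivation:
Steps 1,2: same thread (B). No race.
Steps 2,3: same thread (B). No race.
Steps 3,4: B(r=z,w=z) vs A(r=x,w=y). No conflict.
Steps 4,5: same thread (A). No race.
Steps 5,6: same thread (A). No race.
Steps 6,7: A(r=z,w=z) vs C(r=x,w=x). No conflict.
Steps 7,8: C(r=x,w=x) vs A(r=-,w=y). No conflict.
Steps 8,9: A(r=-,w=y) vs C(r=x,w=x). No conflict.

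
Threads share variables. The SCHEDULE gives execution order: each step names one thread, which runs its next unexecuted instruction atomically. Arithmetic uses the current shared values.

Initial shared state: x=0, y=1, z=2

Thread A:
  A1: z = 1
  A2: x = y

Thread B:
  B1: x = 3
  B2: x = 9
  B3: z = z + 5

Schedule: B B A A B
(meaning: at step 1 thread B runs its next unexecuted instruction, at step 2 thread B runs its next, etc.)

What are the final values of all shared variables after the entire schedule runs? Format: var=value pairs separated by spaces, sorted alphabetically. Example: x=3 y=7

Answer: x=1 y=1 z=6

Derivation:
Step 1: thread B executes B1 (x = 3). Shared: x=3 y=1 z=2. PCs: A@0 B@1
Step 2: thread B executes B2 (x = 9). Shared: x=9 y=1 z=2. PCs: A@0 B@2
Step 3: thread A executes A1 (z = 1). Shared: x=9 y=1 z=1. PCs: A@1 B@2
Step 4: thread A executes A2 (x = y). Shared: x=1 y=1 z=1. PCs: A@2 B@2
Step 5: thread B executes B3 (z = z + 5). Shared: x=1 y=1 z=6. PCs: A@2 B@3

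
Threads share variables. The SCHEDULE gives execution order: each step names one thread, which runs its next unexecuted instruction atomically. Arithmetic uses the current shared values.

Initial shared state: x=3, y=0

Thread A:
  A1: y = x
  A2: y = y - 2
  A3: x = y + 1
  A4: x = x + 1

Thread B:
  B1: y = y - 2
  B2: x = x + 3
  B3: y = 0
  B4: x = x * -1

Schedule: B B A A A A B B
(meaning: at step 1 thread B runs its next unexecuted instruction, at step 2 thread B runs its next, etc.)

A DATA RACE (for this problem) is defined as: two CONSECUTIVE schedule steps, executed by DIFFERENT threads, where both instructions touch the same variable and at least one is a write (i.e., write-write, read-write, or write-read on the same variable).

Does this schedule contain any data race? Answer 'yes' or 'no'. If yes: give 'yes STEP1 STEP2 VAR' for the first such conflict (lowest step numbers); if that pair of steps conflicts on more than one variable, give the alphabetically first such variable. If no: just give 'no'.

Steps 1,2: same thread (B). No race.
Steps 2,3: B(x = x + 3) vs A(y = x). RACE on x (W-R).
Steps 3,4: same thread (A). No race.
Steps 4,5: same thread (A). No race.
Steps 5,6: same thread (A). No race.
Steps 6,7: A(r=x,w=x) vs B(r=-,w=y). No conflict.
Steps 7,8: same thread (B). No race.
First conflict at steps 2,3.

Answer: yes 2 3 x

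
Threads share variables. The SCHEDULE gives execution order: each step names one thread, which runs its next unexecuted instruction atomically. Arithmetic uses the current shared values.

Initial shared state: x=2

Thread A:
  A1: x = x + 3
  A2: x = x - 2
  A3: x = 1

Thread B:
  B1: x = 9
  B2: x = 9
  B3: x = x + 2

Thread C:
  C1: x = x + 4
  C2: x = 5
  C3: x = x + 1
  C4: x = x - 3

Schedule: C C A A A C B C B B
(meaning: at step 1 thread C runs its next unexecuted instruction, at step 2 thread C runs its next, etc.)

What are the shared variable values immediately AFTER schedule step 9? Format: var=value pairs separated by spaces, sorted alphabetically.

Step 1: thread C executes C1 (x = x + 4). Shared: x=6. PCs: A@0 B@0 C@1
Step 2: thread C executes C2 (x = 5). Shared: x=5. PCs: A@0 B@0 C@2
Step 3: thread A executes A1 (x = x + 3). Shared: x=8. PCs: A@1 B@0 C@2
Step 4: thread A executes A2 (x = x - 2). Shared: x=6. PCs: A@2 B@0 C@2
Step 5: thread A executes A3 (x = 1). Shared: x=1. PCs: A@3 B@0 C@2
Step 6: thread C executes C3 (x = x + 1). Shared: x=2. PCs: A@3 B@0 C@3
Step 7: thread B executes B1 (x = 9). Shared: x=9. PCs: A@3 B@1 C@3
Step 8: thread C executes C4 (x = x - 3). Shared: x=6. PCs: A@3 B@1 C@4
Step 9: thread B executes B2 (x = 9). Shared: x=9. PCs: A@3 B@2 C@4

Answer: x=9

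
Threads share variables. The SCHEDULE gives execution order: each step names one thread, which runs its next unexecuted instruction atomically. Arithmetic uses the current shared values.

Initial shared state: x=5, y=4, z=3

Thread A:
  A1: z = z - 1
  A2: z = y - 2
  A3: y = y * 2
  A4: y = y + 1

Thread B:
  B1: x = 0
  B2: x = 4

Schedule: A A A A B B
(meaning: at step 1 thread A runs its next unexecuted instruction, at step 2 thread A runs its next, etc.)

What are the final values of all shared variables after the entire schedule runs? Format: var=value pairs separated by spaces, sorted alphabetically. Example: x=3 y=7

Answer: x=4 y=9 z=2

Derivation:
Step 1: thread A executes A1 (z = z - 1). Shared: x=5 y=4 z=2. PCs: A@1 B@0
Step 2: thread A executes A2 (z = y - 2). Shared: x=5 y=4 z=2. PCs: A@2 B@0
Step 3: thread A executes A3 (y = y * 2). Shared: x=5 y=8 z=2. PCs: A@3 B@0
Step 4: thread A executes A4 (y = y + 1). Shared: x=5 y=9 z=2. PCs: A@4 B@0
Step 5: thread B executes B1 (x = 0). Shared: x=0 y=9 z=2. PCs: A@4 B@1
Step 6: thread B executes B2 (x = 4). Shared: x=4 y=9 z=2. PCs: A@4 B@2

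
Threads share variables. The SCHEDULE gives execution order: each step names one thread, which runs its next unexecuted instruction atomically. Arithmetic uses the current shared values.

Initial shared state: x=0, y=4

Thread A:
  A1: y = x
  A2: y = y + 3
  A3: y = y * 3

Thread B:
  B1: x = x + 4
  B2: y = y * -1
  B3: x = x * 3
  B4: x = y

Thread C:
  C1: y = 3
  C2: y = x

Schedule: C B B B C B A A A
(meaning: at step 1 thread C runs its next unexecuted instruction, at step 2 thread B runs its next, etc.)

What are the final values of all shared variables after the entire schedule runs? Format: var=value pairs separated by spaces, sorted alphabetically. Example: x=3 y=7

Answer: x=12 y=45

Derivation:
Step 1: thread C executes C1 (y = 3). Shared: x=0 y=3. PCs: A@0 B@0 C@1
Step 2: thread B executes B1 (x = x + 4). Shared: x=4 y=3. PCs: A@0 B@1 C@1
Step 3: thread B executes B2 (y = y * -1). Shared: x=4 y=-3. PCs: A@0 B@2 C@1
Step 4: thread B executes B3 (x = x * 3). Shared: x=12 y=-3. PCs: A@0 B@3 C@1
Step 5: thread C executes C2 (y = x). Shared: x=12 y=12. PCs: A@0 B@3 C@2
Step 6: thread B executes B4 (x = y). Shared: x=12 y=12. PCs: A@0 B@4 C@2
Step 7: thread A executes A1 (y = x). Shared: x=12 y=12. PCs: A@1 B@4 C@2
Step 8: thread A executes A2 (y = y + 3). Shared: x=12 y=15. PCs: A@2 B@4 C@2
Step 9: thread A executes A3 (y = y * 3). Shared: x=12 y=45. PCs: A@3 B@4 C@2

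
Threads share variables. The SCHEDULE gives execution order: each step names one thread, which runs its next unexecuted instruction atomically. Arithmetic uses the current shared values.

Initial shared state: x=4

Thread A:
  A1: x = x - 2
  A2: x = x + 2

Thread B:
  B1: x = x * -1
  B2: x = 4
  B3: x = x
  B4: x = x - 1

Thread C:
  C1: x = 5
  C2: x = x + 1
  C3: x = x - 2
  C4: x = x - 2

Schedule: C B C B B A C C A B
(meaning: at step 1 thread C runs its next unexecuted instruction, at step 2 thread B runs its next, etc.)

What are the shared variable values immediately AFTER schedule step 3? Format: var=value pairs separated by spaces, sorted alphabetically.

Step 1: thread C executes C1 (x = 5). Shared: x=5. PCs: A@0 B@0 C@1
Step 2: thread B executes B1 (x = x * -1). Shared: x=-5. PCs: A@0 B@1 C@1
Step 3: thread C executes C2 (x = x + 1). Shared: x=-4. PCs: A@0 B@1 C@2

Answer: x=-4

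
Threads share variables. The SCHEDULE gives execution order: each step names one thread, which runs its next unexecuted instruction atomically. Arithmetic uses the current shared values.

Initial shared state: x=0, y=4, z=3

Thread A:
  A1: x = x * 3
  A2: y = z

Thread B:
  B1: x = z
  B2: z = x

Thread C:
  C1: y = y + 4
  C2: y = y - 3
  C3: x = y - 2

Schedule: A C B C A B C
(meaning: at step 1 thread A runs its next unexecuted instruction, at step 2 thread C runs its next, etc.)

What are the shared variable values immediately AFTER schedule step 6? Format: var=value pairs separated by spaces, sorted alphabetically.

Answer: x=3 y=3 z=3

Derivation:
Step 1: thread A executes A1 (x = x * 3). Shared: x=0 y=4 z=3. PCs: A@1 B@0 C@0
Step 2: thread C executes C1 (y = y + 4). Shared: x=0 y=8 z=3. PCs: A@1 B@0 C@1
Step 3: thread B executes B1 (x = z). Shared: x=3 y=8 z=3. PCs: A@1 B@1 C@1
Step 4: thread C executes C2 (y = y - 3). Shared: x=3 y=5 z=3. PCs: A@1 B@1 C@2
Step 5: thread A executes A2 (y = z). Shared: x=3 y=3 z=3. PCs: A@2 B@1 C@2
Step 6: thread B executes B2 (z = x). Shared: x=3 y=3 z=3. PCs: A@2 B@2 C@2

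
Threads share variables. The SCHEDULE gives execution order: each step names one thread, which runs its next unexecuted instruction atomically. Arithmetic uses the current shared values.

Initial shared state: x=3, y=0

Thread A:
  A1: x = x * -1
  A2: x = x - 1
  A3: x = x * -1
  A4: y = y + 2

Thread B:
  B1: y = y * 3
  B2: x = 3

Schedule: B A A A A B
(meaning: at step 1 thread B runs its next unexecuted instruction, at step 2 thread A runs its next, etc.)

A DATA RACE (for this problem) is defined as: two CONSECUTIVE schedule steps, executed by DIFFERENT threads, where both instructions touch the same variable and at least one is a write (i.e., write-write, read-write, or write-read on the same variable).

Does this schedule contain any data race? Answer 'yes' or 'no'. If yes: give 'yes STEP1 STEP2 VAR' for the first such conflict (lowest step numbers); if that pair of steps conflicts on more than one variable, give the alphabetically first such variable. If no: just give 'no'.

Answer: no

Derivation:
Steps 1,2: B(r=y,w=y) vs A(r=x,w=x). No conflict.
Steps 2,3: same thread (A). No race.
Steps 3,4: same thread (A). No race.
Steps 4,5: same thread (A). No race.
Steps 5,6: A(r=y,w=y) vs B(r=-,w=x). No conflict.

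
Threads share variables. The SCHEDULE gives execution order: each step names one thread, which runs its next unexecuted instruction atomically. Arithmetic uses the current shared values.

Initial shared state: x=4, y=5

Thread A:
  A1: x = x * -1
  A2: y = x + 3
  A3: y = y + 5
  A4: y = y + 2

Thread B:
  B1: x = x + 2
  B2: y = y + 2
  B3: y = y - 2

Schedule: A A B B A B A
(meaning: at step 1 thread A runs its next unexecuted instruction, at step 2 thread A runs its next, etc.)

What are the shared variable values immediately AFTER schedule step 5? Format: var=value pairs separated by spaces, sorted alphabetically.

Step 1: thread A executes A1 (x = x * -1). Shared: x=-4 y=5. PCs: A@1 B@0
Step 2: thread A executes A2 (y = x + 3). Shared: x=-4 y=-1. PCs: A@2 B@0
Step 3: thread B executes B1 (x = x + 2). Shared: x=-2 y=-1. PCs: A@2 B@1
Step 4: thread B executes B2 (y = y + 2). Shared: x=-2 y=1. PCs: A@2 B@2
Step 5: thread A executes A3 (y = y + 5). Shared: x=-2 y=6. PCs: A@3 B@2

Answer: x=-2 y=6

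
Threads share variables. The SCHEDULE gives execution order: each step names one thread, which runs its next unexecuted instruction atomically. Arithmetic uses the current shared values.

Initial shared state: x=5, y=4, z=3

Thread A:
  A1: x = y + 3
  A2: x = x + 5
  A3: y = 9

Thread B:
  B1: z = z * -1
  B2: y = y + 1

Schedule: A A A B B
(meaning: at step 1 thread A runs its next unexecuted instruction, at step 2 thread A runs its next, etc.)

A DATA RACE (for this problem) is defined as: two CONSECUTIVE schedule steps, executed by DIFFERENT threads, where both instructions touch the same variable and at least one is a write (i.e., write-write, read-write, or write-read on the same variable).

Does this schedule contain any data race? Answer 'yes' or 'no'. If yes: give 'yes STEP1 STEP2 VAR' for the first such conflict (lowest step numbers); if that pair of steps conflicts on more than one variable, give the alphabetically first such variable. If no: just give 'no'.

Steps 1,2: same thread (A). No race.
Steps 2,3: same thread (A). No race.
Steps 3,4: A(r=-,w=y) vs B(r=z,w=z). No conflict.
Steps 4,5: same thread (B). No race.

Answer: no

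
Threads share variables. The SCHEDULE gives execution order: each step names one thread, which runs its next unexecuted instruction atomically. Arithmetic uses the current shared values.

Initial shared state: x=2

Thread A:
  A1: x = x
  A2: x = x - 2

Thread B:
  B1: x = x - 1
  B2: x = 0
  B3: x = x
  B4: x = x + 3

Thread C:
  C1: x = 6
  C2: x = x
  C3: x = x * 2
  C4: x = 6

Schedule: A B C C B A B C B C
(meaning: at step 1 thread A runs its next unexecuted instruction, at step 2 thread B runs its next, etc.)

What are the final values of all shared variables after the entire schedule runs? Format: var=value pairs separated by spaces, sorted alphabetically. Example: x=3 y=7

Answer: x=6

Derivation:
Step 1: thread A executes A1 (x = x). Shared: x=2. PCs: A@1 B@0 C@0
Step 2: thread B executes B1 (x = x - 1). Shared: x=1. PCs: A@1 B@1 C@0
Step 3: thread C executes C1 (x = 6). Shared: x=6. PCs: A@1 B@1 C@1
Step 4: thread C executes C2 (x = x). Shared: x=6. PCs: A@1 B@1 C@2
Step 5: thread B executes B2 (x = 0). Shared: x=0. PCs: A@1 B@2 C@2
Step 6: thread A executes A2 (x = x - 2). Shared: x=-2. PCs: A@2 B@2 C@2
Step 7: thread B executes B3 (x = x). Shared: x=-2. PCs: A@2 B@3 C@2
Step 8: thread C executes C3 (x = x * 2). Shared: x=-4. PCs: A@2 B@3 C@3
Step 9: thread B executes B4 (x = x + 3). Shared: x=-1. PCs: A@2 B@4 C@3
Step 10: thread C executes C4 (x = 6). Shared: x=6. PCs: A@2 B@4 C@4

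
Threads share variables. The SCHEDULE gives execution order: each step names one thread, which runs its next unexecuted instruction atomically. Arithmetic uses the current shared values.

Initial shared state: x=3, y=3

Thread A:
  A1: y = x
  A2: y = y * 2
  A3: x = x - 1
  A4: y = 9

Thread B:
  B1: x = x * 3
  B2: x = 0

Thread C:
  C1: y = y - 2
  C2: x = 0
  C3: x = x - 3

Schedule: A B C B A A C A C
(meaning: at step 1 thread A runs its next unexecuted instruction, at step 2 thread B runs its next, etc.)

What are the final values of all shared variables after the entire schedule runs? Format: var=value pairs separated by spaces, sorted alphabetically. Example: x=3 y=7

Step 1: thread A executes A1 (y = x). Shared: x=3 y=3. PCs: A@1 B@0 C@0
Step 2: thread B executes B1 (x = x * 3). Shared: x=9 y=3. PCs: A@1 B@1 C@0
Step 3: thread C executes C1 (y = y - 2). Shared: x=9 y=1. PCs: A@1 B@1 C@1
Step 4: thread B executes B2 (x = 0). Shared: x=0 y=1. PCs: A@1 B@2 C@1
Step 5: thread A executes A2 (y = y * 2). Shared: x=0 y=2. PCs: A@2 B@2 C@1
Step 6: thread A executes A3 (x = x - 1). Shared: x=-1 y=2. PCs: A@3 B@2 C@1
Step 7: thread C executes C2 (x = 0). Shared: x=0 y=2. PCs: A@3 B@2 C@2
Step 8: thread A executes A4 (y = 9). Shared: x=0 y=9. PCs: A@4 B@2 C@2
Step 9: thread C executes C3 (x = x - 3). Shared: x=-3 y=9. PCs: A@4 B@2 C@3

Answer: x=-3 y=9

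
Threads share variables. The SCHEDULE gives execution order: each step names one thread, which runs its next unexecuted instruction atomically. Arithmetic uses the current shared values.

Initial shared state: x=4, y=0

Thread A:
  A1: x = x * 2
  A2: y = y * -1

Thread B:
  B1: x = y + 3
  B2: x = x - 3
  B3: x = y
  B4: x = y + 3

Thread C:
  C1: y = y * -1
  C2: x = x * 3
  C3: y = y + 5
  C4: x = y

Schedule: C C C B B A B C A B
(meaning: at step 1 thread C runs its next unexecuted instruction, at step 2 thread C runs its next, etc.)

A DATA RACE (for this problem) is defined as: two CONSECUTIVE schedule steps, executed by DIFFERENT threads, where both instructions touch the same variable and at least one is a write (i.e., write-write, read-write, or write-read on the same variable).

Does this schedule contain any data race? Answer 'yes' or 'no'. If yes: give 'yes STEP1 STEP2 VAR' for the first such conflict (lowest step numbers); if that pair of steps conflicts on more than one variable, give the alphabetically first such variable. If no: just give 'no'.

Answer: yes 3 4 y

Derivation:
Steps 1,2: same thread (C). No race.
Steps 2,3: same thread (C). No race.
Steps 3,4: C(y = y + 5) vs B(x = y + 3). RACE on y (W-R).
Steps 4,5: same thread (B). No race.
Steps 5,6: B(x = x - 3) vs A(x = x * 2). RACE on x (W-W).
Steps 6,7: A(x = x * 2) vs B(x = y). RACE on x (W-W).
Steps 7,8: B(x = y) vs C(x = y). RACE on x (W-W).
Steps 8,9: C(x = y) vs A(y = y * -1). RACE on y (R-W).
Steps 9,10: A(y = y * -1) vs B(x = y + 3). RACE on y (W-R).
First conflict at steps 3,4.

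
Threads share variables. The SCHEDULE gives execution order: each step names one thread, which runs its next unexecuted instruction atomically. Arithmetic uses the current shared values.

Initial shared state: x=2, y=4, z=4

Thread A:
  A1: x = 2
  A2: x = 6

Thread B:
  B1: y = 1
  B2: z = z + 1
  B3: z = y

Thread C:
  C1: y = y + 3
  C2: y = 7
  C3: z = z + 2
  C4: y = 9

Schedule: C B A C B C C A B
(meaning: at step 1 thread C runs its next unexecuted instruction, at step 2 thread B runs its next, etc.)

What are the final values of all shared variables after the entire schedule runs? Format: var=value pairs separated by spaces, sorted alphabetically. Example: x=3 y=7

Answer: x=6 y=9 z=9

Derivation:
Step 1: thread C executes C1 (y = y + 3). Shared: x=2 y=7 z=4. PCs: A@0 B@0 C@1
Step 2: thread B executes B1 (y = 1). Shared: x=2 y=1 z=4. PCs: A@0 B@1 C@1
Step 3: thread A executes A1 (x = 2). Shared: x=2 y=1 z=4. PCs: A@1 B@1 C@1
Step 4: thread C executes C2 (y = 7). Shared: x=2 y=7 z=4. PCs: A@1 B@1 C@2
Step 5: thread B executes B2 (z = z + 1). Shared: x=2 y=7 z=5. PCs: A@1 B@2 C@2
Step 6: thread C executes C3 (z = z + 2). Shared: x=2 y=7 z=7. PCs: A@1 B@2 C@3
Step 7: thread C executes C4 (y = 9). Shared: x=2 y=9 z=7. PCs: A@1 B@2 C@4
Step 8: thread A executes A2 (x = 6). Shared: x=6 y=9 z=7. PCs: A@2 B@2 C@4
Step 9: thread B executes B3 (z = y). Shared: x=6 y=9 z=9. PCs: A@2 B@3 C@4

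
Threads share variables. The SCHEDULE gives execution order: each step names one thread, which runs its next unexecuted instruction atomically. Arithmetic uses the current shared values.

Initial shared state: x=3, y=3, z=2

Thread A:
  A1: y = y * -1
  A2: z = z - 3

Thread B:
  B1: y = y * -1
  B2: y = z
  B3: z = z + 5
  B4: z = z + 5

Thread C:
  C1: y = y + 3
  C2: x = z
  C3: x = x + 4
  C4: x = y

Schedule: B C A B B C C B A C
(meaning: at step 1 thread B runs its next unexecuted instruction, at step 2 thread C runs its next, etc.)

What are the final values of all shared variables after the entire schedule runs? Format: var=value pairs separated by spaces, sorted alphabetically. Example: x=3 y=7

Step 1: thread B executes B1 (y = y * -1). Shared: x=3 y=-3 z=2. PCs: A@0 B@1 C@0
Step 2: thread C executes C1 (y = y + 3). Shared: x=3 y=0 z=2. PCs: A@0 B@1 C@1
Step 3: thread A executes A1 (y = y * -1). Shared: x=3 y=0 z=2. PCs: A@1 B@1 C@1
Step 4: thread B executes B2 (y = z). Shared: x=3 y=2 z=2. PCs: A@1 B@2 C@1
Step 5: thread B executes B3 (z = z + 5). Shared: x=3 y=2 z=7. PCs: A@1 B@3 C@1
Step 6: thread C executes C2 (x = z). Shared: x=7 y=2 z=7. PCs: A@1 B@3 C@2
Step 7: thread C executes C3 (x = x + 4). Shared: x=11 y=2 z=7. PCs: A@1 B@3 C@3
Step 8: thread B executes B4 (z = z + 5). Shared: x=11 y=2 z=12. PCs: A@1 B@4 C@3
Step 9: thread A executes A2 (z = z - 3). Shared: x=11 y=2 z=9. PCs: A@2 B@4 C@3
Step 10: thread C executes C4 (x = y). Shared: x=2 y=2 z=9. PCs: A@2 B@4 C@4

Answer: x=2 y=2 z=9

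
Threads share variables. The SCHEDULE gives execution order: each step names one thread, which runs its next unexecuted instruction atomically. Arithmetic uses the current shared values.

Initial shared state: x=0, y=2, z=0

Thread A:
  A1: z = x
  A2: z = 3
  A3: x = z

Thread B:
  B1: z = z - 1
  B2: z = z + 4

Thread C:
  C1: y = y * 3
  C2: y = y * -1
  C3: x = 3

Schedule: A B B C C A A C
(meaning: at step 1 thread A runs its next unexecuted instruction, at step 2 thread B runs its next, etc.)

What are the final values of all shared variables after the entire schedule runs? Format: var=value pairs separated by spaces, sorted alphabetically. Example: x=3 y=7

Answer: x=3 y=-6 z=3

Derivation:
Step 1: thread A executes A1 (z = x). Shared: x=0 y=2 z=0. PCs: A@1 B@0 C@0
Step 2: thread B executes B1 (z = z - 1). Shared: x=0 y=2 z=-1. PCs: A@1 B@1 C@0
Step 3: thread B executes B2 (z = z + 4). Shared: x=0 y=2 z=3. PCs: A@1 B@2 C@0
Step 4: thread C executes C1 (y = y * 3). Shared: x=0 y=6 z=3. PCs: A@1 B@2 C@1
Step 5: thread C executes C2 (y = y * -1). Shared: x=0 y=-6 z=3. PCs: A@1 B@2 C@2
Step 6: thread A executes A2 (z = 3). Shared: x=0 y=-6 z=3. PCs: A@2 B@2 C@2
Step 7: thread A executes A3 (x = z). Shared: x=3 y=-6 z=3. PCs: A@3 B@2 C@2
Step 8: thread C executes C3 (x = 3). Shared: x=3 y=-6 z=3. PCs: A@3 B@2 C@3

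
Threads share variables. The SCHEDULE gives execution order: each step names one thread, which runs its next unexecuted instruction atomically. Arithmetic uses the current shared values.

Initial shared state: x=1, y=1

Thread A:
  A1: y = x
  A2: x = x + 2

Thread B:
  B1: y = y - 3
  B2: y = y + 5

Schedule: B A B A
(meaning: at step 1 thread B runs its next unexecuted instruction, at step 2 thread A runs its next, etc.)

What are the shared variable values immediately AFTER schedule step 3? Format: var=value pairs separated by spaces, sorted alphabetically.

Answer: x=1 y=6

Derivation:
Step 1: thread B executes B1 (y = y - 3). Shared: x=1 y=-2. PCs: A@0 B@1
Step 2: thread A executes A1 (y = x). Shared: x=1 y=1. PCs: A@1 B@1
Step 3: thread B executes B2 (y = y + 5). Shared: x=1 y=6. PCs: A@1 B@2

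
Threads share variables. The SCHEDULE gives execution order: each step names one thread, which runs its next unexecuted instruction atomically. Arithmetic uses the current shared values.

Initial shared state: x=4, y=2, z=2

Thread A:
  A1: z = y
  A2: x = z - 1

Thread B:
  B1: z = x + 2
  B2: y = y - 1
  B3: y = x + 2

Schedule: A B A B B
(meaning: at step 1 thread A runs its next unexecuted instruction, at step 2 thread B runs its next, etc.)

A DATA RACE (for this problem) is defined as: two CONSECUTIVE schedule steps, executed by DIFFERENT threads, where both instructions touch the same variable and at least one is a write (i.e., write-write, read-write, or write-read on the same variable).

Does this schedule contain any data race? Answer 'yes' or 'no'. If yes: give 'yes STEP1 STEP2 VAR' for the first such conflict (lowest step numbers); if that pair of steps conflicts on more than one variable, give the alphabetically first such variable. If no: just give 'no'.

Answer: yes 1 2 z

Derivation:
Steps 1,2: A(z = y) vs B(z = x + 2). RACE on z (W-W).
Steps 2,3: B(z = x + 2) vs A(x = z - 1). RACE on x (R-W), z (W-R). Multiple vars; alphabetically first is x.
Steps 3,4: A(r=z,w=x) vs B(r=y,w=y). No conflict.
Steps 4,5: same thread (B). No race.
First conflict at steps 1,2.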